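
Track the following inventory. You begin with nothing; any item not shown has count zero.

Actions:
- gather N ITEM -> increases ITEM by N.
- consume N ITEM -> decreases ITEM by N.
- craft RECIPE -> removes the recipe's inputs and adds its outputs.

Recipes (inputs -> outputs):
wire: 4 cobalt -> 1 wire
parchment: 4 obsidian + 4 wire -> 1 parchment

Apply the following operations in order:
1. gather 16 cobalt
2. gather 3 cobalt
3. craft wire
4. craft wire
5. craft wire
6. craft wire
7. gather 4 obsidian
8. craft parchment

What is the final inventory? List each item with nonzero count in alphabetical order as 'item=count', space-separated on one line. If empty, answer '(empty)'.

After 1 (gather 16 cobalt): cobalt=16
After 2 (gather 3 cobalt): cobalt=19
After 3 (craft wire): cobalt=15 wire=1
After 4 (craft wire): cobalt=11 wire=2
After 5 (craft wire): cobalt=7 wire=3
After 6 (craft wire): cobalt=3 wire=4
After 7 (gather 4 obsidian): cobalt=3 obsidian=4 wire=4
After 8 (craft parchment): cobalt=3 parchment=1

Answer: cobalt=3 parchment=1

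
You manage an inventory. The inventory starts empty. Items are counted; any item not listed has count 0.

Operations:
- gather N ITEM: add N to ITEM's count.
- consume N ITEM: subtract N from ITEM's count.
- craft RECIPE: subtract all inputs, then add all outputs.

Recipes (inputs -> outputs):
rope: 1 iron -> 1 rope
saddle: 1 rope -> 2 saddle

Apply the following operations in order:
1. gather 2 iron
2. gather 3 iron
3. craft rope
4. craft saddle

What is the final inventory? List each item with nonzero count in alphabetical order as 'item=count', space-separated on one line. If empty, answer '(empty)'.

Answer: iron=4 saddle=2

Derivation:
After 1 (gather 2 iron): iron=2
After 2 (gather 3 iron): iron=5
After 3 (craft rope): iron=4 rope=1
After 4 (craft saddle): iron=4 saddle=2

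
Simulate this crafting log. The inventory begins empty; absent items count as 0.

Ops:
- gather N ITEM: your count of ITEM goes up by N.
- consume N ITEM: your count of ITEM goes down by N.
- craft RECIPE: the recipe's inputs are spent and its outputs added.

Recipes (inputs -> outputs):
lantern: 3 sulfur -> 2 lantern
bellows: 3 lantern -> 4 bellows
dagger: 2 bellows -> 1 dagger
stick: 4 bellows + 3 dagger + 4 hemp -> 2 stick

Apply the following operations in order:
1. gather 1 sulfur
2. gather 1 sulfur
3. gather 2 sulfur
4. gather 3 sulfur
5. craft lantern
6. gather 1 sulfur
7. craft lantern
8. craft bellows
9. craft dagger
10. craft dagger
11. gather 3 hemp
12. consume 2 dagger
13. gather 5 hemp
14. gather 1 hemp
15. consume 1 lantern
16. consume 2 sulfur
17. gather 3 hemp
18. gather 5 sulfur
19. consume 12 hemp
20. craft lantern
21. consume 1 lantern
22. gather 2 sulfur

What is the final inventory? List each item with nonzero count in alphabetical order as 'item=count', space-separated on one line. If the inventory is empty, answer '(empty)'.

Answer: lantern=1 sulfur=4

Derivation:
After 1 (gather 1 sulfur): sulfur=1
After 2 (gather 1 sulfur): sulfur=2
After 3 (gather 2 sulfur): sulfur=4
After 4 (gather 3 sulfur): sulfur=7
After 5 (craft lantern): lantern=2 sulfur=4
After 6 (gather 1 sulfur): lantern=2 sulfur=5
After 7 (craft lantern): lantern=4 sulfur=2
After 8 (craft bellows): bellows=4 lantern=1 sulfur=2
After 9 (craft dagger): bellows=2 dagger=1 lantern=1 sulfur=2
After 10 (craft dagger): dagger=2 lantern=1 sulfur=2
After 11 (gather 3 hemp): dagger=2 hemp=3 lantern=1 sulfur=2
After 12 (consume 2 dagger): hemp=3 lantern=1 sulfur=2
After 13 (gather 5 hemp): hemp=8 lantern=1 sulfur=2
After 14 (gather 1 hemp): hemp=9 lantern=1 sulfur=2
After 15 (consume 1 lantern): hemp=9 sulfur=2
After 16 (consume 2 sulfur): hemp=9
After 17 (gather 3 hemp): hemp=12
After 18 (gather 5 sulfur): hemp=12 sulfur=5
After 19 (consume 12 hemp): sulfur=5
After 20 (craft lantern): lantern=2 sulfur=2
After 21 (consume 1 lantern): lantern=1 sulfur=2
After 22 (gather 2 sulfur): lantern=1 sulfur=4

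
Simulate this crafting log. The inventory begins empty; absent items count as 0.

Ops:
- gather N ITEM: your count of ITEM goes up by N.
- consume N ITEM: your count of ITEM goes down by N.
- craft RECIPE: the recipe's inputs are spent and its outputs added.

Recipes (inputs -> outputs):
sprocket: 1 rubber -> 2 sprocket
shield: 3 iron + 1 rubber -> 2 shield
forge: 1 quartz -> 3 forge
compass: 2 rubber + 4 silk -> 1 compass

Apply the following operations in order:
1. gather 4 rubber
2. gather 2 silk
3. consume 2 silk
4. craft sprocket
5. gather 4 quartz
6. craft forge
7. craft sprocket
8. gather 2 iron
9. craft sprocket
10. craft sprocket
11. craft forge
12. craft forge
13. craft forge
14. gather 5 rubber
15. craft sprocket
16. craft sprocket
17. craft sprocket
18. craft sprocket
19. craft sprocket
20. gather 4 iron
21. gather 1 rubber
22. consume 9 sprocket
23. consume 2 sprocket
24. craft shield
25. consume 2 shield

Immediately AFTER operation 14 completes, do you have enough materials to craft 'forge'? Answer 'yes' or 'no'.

Answer: no

Derivation:
After 1 (gather 4 rubber): rubber=4
After 2 (gather 2 silk): rubber=4 silk=2
After 3 (consume 2 silk): rubber=4
After 4 (craft sprocket): rubber=3 sprocket=2
After 5 (gather 4 quartz): quartz=4 rubber=3 sprocket=2
After 6 (craft forge): forge=3 quartz=3 rubber=3 sprocket=2
After 7 (craft sprocket): forge=3 quartz=3 rubber=2 sprocket=4
After 8 (gather 2 iron): forge=3 iron=2 quartz=3 rubber=2 sprocket=4
After 9 (craft sprocket): forge=3 iron=2 quartz=3 rubber=1 sprocket=6
After 10 (craft sprocket): forge=3 iron=2 quartz=3 sprocket=8
After 11 (craft forge): forge=6 iron=2 quartz=2 sprocket=8
After 12 (craft forge): forge=9 iron=2 quartz=1 sprocket=8
After 13 (craft forge): forge=12 iron=2 sprocket=8
After 14 (gather 5 rubber): forge=12 iron=2 rubber=5 sprocket=8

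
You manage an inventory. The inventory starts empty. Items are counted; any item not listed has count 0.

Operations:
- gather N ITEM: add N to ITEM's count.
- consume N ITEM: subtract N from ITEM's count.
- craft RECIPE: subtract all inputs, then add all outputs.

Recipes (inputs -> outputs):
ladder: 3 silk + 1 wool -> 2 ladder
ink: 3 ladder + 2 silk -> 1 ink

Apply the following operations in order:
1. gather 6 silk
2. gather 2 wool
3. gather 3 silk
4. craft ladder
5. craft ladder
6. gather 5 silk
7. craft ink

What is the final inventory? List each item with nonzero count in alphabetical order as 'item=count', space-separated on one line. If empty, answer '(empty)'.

After 1 (gather 6 silk): silk=6
After 2 (gather 2 wool): silk=6 wool=2
After 3 (gather 3 silk): silk=9 wool=2
After 4 (craft ladder): ladder=2 silk=6 wool=1
After 5 (craft ladder): ladder=4 silk=3
After 6 (gather 5 silk): ladder=4 silk=8
After 7 (craft ink): ink=1 ladder=1 silk=6

Answer: ink=1 ladder=1 silk=6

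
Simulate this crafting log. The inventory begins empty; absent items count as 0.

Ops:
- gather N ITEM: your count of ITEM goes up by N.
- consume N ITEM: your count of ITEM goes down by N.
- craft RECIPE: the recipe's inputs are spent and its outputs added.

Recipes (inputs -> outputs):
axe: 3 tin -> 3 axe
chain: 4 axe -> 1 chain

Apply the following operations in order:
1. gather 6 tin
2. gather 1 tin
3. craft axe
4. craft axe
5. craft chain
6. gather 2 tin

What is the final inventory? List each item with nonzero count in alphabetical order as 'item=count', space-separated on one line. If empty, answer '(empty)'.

After 1 (gather 6 tin): tin=6
After 2 (gather 1 tin): tin=7
After 3 (craft axe): axe=3 tin=4
After 4 (craft axe): axe=6 tin=1
After 5 (craft chain): axe=2 chain=1 tin=1
After 6 (gather 2 tin): axe=2 chain=1 tin=3

Answer: axe=2 chain=1 tin=3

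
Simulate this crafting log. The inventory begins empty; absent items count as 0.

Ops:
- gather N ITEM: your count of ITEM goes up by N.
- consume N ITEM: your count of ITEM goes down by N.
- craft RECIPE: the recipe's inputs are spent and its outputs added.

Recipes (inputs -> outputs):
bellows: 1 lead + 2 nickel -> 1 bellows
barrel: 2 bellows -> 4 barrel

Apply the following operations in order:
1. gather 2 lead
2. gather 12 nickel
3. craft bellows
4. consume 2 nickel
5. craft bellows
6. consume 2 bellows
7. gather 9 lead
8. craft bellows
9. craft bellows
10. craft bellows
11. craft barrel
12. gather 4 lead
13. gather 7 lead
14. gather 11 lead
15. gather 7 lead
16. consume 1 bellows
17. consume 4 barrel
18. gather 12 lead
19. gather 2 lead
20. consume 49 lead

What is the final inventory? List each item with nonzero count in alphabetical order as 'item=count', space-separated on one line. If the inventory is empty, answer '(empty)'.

Answer: (empty)

Derivation:
After 1 (gather 2 lead): lead=2
After 2 (gather 12 nickel): lead=2 nickel=12
After 3 (craft bellows): bellows=1 lead=1 nickel=10
After 4 (consume 2 nickel): bellows=1 lead=1 nickel=8
After 5 (craft bellows): bellows=2 nickel=6
After 6 (consume 2 bellows): nickel=6
After 7 (gather 9 lead): lead=9 nickel=6
After 8 (craft bellows): bellows=1 lead=8 nickel=4
After 9 (craft bellows): bellows=2 lead=7 nickel=2
After 10 (craft bellows): bellows=3 lead=6
After 11 (craft barrel): barrel=4 bellows=1 lead=6
After 12 (gather 4 lead): barrel=4 bellows=1 lead=10
After 13 (gather 7 lead): barrel=4 bellows=1 lead=17
After 14 (gather 11 lead): barrel=4 bellows=1 lead=28
After 15 (gather 7 lead): barrel=4 bellows=1 lead=35
After 16 (consume 1 bellows): barrel=4 lead=35
After 17 (consume 4 barrel): lead=35
After 18 (gather 12 lead): lead=47
After 19 (gather 2 lead): lead=49
After 20 (consume 49 lead): (empty)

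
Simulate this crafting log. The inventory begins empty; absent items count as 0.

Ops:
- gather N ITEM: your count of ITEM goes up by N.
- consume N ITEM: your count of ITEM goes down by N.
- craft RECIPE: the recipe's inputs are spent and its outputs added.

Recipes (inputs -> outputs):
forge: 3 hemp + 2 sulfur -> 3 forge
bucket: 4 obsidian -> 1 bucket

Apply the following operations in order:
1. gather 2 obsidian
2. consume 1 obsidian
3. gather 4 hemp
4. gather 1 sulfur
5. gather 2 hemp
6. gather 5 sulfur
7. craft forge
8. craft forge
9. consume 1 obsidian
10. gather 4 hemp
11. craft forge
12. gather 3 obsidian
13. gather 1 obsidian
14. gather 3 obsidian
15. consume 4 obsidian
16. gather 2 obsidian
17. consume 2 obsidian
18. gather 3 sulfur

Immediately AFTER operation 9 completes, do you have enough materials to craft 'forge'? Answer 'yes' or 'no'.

Answer: no

Derivation:
After 1 (gather 2 obsidian): obsidian=2
After 2 (consume 1 obsidian): obsidian=1
After 3 (gather 4 hemp): hemp=4 obsidian=1
After 4 (gather 1 sulfur): hemp=4 obsidian=1 sulfur=1
After 5 (gather 2 hemp): hemp=6 obsidian=1 sulfur=1
After 6 (gather 5 sulfur): hemp=6 obsidian=1 sulfur=6
After 7 (craft forge): forge=3 hemp=3 obsidian=1 sulfur=4
After 8 (craft forge): forge=6 obsidian=1 sulfur=2
After 9 (consume 1 obsidian): forge=6 sulfur=2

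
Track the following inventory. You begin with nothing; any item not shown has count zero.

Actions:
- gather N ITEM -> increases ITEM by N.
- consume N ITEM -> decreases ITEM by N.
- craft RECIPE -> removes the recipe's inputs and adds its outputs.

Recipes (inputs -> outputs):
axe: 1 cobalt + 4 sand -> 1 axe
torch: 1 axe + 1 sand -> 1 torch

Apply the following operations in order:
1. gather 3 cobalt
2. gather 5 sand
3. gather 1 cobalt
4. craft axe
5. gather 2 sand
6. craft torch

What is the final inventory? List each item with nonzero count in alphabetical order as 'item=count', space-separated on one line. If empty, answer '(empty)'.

Answer: cobalt=3 sand=2 torch=1

Derivation:
After 1 (gather 3 cobalt): cobalt=3
After 2 (gather 5 sand): cobalt=3 sand=5
After 3 (gather 1 cobalt): cobalt=4 sand=5
After 4 (craft axe): axe=1 cobalt=3 sand=1
After 5 (gather 2 sand): axe=1 cobalt=3 sand=3
After 6 (craft torch): cobalt=3 sand=2 torch=1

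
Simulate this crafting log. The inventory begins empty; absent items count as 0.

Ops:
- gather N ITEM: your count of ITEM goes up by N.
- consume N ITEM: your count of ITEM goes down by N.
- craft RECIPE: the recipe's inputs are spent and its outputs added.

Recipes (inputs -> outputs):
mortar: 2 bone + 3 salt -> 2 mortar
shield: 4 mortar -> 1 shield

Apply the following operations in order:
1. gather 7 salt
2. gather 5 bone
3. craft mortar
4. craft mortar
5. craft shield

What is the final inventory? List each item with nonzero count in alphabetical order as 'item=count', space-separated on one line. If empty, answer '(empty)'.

Answer: bone=1 salt=1 shield=1

Derivation:
After 1 (gather 7 salt): salt=7
After 2 (gather 5 bone): bone=5 salt=7
After 3 (craft mortar): bone=3 mortar=2 salt=4
After 4 (craft mortar): bone=1 mortar=4 salt=1
After 5 (craft shield): bone=1 salt=1 shield=1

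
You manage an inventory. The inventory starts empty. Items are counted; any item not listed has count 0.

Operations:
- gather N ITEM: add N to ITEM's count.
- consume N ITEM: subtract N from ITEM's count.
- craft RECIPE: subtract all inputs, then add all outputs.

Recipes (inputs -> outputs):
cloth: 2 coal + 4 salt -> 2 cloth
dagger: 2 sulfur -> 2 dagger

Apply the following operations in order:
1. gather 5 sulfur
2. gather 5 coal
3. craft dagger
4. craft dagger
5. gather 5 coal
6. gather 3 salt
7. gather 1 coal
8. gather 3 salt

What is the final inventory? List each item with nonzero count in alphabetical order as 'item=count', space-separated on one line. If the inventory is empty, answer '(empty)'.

After 1 (gather 5 sulfur): sulfur=5
After 2 (gather 5 coal): coal=5 sulfur=5
After 3 (craft dagger): coal=5 dagger=2 sulfur=3
After 4 (craft dagger): coal=5 dagger=4 sulfur=1
After 5 (gather 5 coal): coal=10 dagger=4 sulfur=1
After 6 (gather 3 salt): coal=10 dagger=4 salt=3 sulfur=1
After 7 (gather 1 coal): coal=11 dagger=4 salt=3 sulfur=1
After 8 (gather 3 salt): coal=11 dagger=4 salt=6 sulfur=1

Answer: coal=11 dagger=4 salt=6 sulfur=1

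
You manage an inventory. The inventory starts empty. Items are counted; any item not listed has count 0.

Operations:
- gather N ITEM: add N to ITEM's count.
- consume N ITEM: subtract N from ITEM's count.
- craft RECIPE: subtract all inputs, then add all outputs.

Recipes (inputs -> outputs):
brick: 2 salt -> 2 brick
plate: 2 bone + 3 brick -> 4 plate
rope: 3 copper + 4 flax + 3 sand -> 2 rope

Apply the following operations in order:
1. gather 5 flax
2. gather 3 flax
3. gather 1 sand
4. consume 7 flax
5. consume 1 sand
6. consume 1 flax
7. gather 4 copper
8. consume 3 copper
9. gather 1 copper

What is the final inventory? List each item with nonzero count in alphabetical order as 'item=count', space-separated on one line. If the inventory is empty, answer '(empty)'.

Answer: copper=2

Derivation:
After 1 (gather 5 flax): flax=5
After 2 (gather 3 flax): flax=8
After 3 (gather 1 sand): flax=8 sand=1
After 4 (consume 7 flax): flax=1 sand=1
After 5 (consume 1 sand): flax=1
After 6 (consume 1 flax): (empty)
After 7 (gather 4 copper): copper=4
After 8 (consume 3 copper): copper=1
After 9 (gather 1 copper): copper=2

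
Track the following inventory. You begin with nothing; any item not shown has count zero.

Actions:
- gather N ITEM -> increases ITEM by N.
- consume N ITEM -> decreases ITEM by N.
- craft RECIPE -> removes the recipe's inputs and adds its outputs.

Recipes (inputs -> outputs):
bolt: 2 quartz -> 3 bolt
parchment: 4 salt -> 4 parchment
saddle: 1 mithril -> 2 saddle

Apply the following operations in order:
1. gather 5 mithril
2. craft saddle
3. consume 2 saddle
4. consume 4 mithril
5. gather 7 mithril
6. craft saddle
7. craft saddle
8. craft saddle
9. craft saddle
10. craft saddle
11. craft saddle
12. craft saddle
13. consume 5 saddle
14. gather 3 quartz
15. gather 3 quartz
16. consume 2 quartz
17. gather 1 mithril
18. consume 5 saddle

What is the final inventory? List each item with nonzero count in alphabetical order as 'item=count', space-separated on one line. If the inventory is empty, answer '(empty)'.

After 1 (gather 5 mithril): mithril=5
After 2 (craft saddle): mithril=4 saddle=2
After 3 (consume 2 saddle): mithril=4
After 4 (consume 4 mithril): (empty)
After 5 (gather 7 mithril): mithril=7
After 6 (craft saddle): mithril=6 saddle=2
After 7 (craft saddle): mithril=5 saddle=4
After 8 (craft saddle): mithril=4 saddle=6
After 9 (craft saddle): mithril=3 saddle=8
After 10 (craft saddle): mithril=2 saddle=10
After 11 (craft saddle): mithril=1 saddle=12
After 12 (craft saddle): saddle=14
After 13 (consume 5 saddle): saddle=9
After 14 (gather 3 quartz): quartz=3 saddle=9
After 15 (gather 3 quartz): quartz=6 saddle=9
After 16 (consume 2 quartz): quartz=4 saddle=9
After 17 (gather 1 mithril): mithril=1 quartz=4 saddle=9
After 18 (consume 5 saddle): mithril=1 quartz=4 saddle=4

Answer: mithril=1 quartz=4 saddle=4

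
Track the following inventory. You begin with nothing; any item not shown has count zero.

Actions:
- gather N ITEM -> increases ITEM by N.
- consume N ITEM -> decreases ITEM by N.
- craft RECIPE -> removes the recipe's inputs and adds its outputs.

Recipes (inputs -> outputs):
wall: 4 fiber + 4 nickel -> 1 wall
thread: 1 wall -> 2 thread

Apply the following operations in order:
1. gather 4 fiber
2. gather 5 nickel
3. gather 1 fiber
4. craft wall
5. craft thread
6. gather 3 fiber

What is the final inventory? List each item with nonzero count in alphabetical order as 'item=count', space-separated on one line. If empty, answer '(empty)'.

After 1 (gather 4 fiber): fiber=4
After 2 (gather 5 nickel): fiber=4 nickel=5
After 3 (gather 1 fiber): fiber=5 nickel=5
After 4 (craft wall): fiber=1 nickel=1 wall=1
After 5 (craft thread): fiber=1 nickel=1 thread=2
After 6 (gather 3 fiber): fiber=4 nickel=1 thread=2

Answer: fiber=4 nickel=1 thread=2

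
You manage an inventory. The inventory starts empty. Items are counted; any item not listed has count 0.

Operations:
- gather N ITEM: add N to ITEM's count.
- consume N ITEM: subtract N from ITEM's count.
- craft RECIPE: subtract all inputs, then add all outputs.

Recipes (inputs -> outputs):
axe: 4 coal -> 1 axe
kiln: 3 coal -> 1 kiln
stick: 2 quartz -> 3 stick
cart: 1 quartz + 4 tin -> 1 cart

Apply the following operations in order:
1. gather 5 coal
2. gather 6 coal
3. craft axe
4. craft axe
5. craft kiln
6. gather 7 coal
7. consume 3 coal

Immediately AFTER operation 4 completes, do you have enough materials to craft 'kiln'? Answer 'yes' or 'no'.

Answer: yes

Derivation:
After 1 (gather 5 coal): coal=5
After 2 (gather 6 coal): coal=11
After 3 (craft axe): axe=1 coal=7
After 4 (craft axe): axe=2 coal=3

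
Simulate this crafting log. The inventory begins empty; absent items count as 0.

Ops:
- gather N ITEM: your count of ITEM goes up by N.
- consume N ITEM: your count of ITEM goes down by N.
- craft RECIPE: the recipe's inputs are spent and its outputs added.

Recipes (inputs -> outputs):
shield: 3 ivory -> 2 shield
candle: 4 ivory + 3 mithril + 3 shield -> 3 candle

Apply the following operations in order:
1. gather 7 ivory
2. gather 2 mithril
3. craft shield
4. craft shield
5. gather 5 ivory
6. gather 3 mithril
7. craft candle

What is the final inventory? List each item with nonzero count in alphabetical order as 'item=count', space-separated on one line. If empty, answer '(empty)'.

After 1 (gather 7 ivory): ivory=7
After 2 (gather 2 mithril): ivory=7 mithril=2
After 3 (craft shield): ivory=4 mithril=2 shield=2
After 4 (craft shield): ivory=1 mithril=2 shield=4
After 5 (gather 5 ivory): ivory=6 mithril=2 shield=4
After 6 (gather 3 mithril): ivory=6 mithril=5 shield=4
After 7 (craft candle): candle=3 ivory=2 mithril=2 shield=1

Answer: candle=3 ivory=2 mithril=2 shield=1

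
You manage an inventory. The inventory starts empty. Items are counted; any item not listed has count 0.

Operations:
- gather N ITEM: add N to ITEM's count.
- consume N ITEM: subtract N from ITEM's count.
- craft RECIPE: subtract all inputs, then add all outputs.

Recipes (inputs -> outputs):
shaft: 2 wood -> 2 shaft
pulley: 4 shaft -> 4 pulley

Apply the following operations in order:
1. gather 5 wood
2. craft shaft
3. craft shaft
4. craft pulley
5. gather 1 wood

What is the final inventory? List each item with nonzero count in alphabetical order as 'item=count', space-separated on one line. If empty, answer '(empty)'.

Answer: pulley=4 wood=2

Derivation:
After 1 (gather 5 wood): wood=5
After 2 (craft shaft): shaft=2 wood=3
After 3 (craft shaft): shaft=4 wood=1
After 4 (craft pulley): pulley=4 wood=1
After 5 (gather 1 wood): pulley=4 wood=2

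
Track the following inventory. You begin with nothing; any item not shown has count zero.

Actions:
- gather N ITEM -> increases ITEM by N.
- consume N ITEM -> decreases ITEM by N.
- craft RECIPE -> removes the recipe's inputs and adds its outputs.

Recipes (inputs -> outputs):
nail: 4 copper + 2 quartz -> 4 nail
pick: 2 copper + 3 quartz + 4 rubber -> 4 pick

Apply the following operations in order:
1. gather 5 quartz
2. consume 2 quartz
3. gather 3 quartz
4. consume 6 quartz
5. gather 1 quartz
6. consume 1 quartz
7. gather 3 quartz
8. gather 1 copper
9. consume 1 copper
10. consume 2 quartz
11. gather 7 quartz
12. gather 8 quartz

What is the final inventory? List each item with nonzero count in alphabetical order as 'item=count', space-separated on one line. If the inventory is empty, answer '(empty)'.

After 1 (gather 5 quartz): quartz=5
After 2 (consume 2 quartz): quartz=3
After 3 (gather 3 quartz): quartz=6
After 4 (consume 6 quartz): (empty)
After 5 (gather 1 quartz): quartz=1
After 6 (consume 1 quartz): (empty)
After 7 (gather 3 quartz): quartz=3
After 8 (gather 1 copper): copper=1 quartz=3
After 9 (consume 1 copper): quartz=3
After 10 (consume 2 quartz): quartz=1
After 11 (gather 7 quartz): quartz=8
After 12 (gather 8 quartz): quartz=16

Answer: quartz=16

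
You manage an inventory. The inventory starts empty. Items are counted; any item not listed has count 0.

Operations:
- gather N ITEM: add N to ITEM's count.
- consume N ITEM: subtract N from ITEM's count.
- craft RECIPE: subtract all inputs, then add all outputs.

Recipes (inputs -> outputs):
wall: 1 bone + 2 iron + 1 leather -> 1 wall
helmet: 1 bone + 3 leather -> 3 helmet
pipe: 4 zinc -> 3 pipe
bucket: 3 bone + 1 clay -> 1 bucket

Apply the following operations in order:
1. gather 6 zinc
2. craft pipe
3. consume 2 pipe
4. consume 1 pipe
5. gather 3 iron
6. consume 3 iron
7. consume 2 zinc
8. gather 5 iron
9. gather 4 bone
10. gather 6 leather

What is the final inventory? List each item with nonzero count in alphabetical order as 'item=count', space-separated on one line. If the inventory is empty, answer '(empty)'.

After 1 (gather 6 zinc): zinc=6
After 2 (craft pipe): pipe=3 zinc=2
After 3 (consume 2 pipe): pipe=1 zinc=2
After 4 (consume 1 pipe): zinc=2
After 5 (gather 3 iron): iron=3 zinc=2
After 6 (consume 3 iron): zinc=2
After 7 (consume 2 zinc): (empty)
After 8 (gather 5 iron): iron=5
After 9 (gather 4 bone): bone=4 iron=5
After 10 (gather 6 leather): bone=4 iron=5 leather=6

Answer: bone=4 iron=5 leather=6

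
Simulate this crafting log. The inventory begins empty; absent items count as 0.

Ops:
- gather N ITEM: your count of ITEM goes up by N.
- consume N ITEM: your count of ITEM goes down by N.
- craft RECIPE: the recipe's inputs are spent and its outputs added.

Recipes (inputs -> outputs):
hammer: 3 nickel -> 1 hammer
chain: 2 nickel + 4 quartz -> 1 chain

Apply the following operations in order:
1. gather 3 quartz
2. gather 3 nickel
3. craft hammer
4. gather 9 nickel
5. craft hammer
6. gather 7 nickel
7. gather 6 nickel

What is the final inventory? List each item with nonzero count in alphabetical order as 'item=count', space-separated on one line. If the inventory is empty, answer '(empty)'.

Answer: hammer=2 nickel=19 quartz=3

Derivation:
After 1 (gather 3 quartz): quartz=3
After 2 (gather 3 nickel): nickel=3 quartz=3
After 3 (craft hammer): hammer=1 quartz=3
After 4 (gather 9 nickel): hammer=1 nickel=9 quartz=3
After 5 (craft hammer): hammer=2 nickel=6 quartz=3
After 6 (gather 7 nickel): hammer=2 nickel=13 quartz=3
After 7 (gather 6 nickel): hammer=2 nickel=19 quartz=3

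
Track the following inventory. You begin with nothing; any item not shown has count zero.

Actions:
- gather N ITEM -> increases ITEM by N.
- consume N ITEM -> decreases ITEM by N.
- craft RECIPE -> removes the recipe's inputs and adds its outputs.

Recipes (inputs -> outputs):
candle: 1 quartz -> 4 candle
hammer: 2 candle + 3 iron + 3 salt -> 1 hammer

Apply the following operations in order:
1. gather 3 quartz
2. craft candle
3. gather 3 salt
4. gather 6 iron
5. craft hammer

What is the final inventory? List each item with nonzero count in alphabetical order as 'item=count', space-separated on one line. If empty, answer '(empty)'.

Answer: candle=2 hammer=1 iron=3 quartz=2

Derivation:
After 1 (gather 3 quartz): quartz=3
After 2 (craft candle): candle=4 quartz=2
After 3 (gather 3 salt): candle=4 quartz=2 salt=3
After 4 (gather 6 iron): candle=4 iron=6 quartz=2 salt=3
After 5 (craft hammer): candle=2 hammer=1 iron=3 quartz=2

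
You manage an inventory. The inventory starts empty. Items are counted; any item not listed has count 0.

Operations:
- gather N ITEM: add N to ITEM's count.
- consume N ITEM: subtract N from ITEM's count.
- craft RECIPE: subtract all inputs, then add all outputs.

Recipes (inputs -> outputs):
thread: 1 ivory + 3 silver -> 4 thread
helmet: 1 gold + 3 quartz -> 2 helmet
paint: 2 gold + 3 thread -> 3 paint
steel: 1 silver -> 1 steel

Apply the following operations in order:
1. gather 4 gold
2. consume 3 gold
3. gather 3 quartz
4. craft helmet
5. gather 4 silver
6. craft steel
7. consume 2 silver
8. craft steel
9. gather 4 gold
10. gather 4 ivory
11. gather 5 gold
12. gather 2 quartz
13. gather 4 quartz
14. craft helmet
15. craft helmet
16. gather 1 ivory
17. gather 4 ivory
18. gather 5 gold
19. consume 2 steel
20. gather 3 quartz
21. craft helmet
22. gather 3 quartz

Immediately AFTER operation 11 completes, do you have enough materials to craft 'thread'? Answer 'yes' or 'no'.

After 1 (gather 4 gold): gold=4
After 2 (consume 3 gold): gold=1
After 3 (gather 3 quartz): gold=1 quartz=3
After 4 (craft helmet): helmet=2
After 5 (gather 4 silver): helmet=2 silver=4
After 6 (craft steel): helmet=2 silver=3 steel=1
After 7 (consume 2 silver): helmet=2 silver=1 steel=1
After 8 (craft steel): helmet=2 steel=2
After 9 (gather 4 gold): gold=4 helmet=2 steel=2
After 10 (gather 4 ivory): gold=4 helmet=2 ivory=4 steel=2
After 11 (gather 5 gold): gold=9 helmet=2 ivory=4 steel=2

Answer: no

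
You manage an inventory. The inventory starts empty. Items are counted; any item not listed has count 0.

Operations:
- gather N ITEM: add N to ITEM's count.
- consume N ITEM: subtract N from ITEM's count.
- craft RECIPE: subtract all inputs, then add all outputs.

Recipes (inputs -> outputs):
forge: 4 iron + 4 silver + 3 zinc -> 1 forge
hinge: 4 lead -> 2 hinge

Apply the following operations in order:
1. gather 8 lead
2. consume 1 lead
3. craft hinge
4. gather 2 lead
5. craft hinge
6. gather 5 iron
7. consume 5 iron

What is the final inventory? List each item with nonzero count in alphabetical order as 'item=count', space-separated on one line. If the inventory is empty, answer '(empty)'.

After 1 (gather 8 lead): lead=8
After 2 (consume 1 lead): lead=7
After 3 (craft hinge): hinge=2 lead=3
After 4 (gather 2 lead): hinge=2 lead=5
After 5 (craft hinge): hinge=4 lead=1
After 6 (gather 5 iron): hinge=4 iron=5 lead=1
After 7 (consume 5 iron): hinge=4 lead=1

Answer: hinge=4 lead=1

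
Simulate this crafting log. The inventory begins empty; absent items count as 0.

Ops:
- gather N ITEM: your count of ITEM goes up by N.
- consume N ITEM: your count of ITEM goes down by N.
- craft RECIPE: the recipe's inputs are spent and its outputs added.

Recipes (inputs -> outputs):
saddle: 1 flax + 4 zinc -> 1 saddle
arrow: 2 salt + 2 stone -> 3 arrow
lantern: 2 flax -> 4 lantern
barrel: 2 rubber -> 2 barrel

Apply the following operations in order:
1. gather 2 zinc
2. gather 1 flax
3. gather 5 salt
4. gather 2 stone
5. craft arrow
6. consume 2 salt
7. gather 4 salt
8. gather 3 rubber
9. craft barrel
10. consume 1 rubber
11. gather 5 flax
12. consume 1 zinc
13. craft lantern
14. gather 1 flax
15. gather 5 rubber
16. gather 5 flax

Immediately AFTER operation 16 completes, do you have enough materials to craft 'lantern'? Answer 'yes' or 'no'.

After 1 (gather 2 zinc): zinc=2
After 2 (gather 1 flax): flax=1 zinc=2
After 3 (gather 5 salt): flax=1 salt=5 zinc=2
After 4 (gather 2 stone): flax=1 salt=5 stone=2 zinc=2
After 5 (craft arrow): arrow=3 flax=1 salt=3 zinc=2
After 6 (consume 2 salt): arrow=3 flax=1 salt=1 zinc=2
After 7 (gather 4 salt): arrow=3 flax=1 salt=5 zinc=2
After 8 (gather 3 rubber): arrow=3 flax=1 rubber=3 salt=5 zinc=2
After 9 (craft barrel): arrow=3 barrel=2 flax=1 rubber=1 salt=5 zinc=2
After 10 (consume 1 rubber): arrow=3 barrel=2 flax=1 salt=5 zinc=2
After 11 (gather 5 flax): arrow=3 barrel=2 flax=6 salt=5 zinc=2
After 12 (consume 1 zinc): arrow=3 barrel=2 flax=6 salt=5 zinc=1
After 13 (craft lantern): arrow=3 barrel=2 flax=4 lantern=4 salt=5 zinc=1
After 14 (gather 1 flax): arrow=3 barrel=2 flax=5 lantern=4 salt=5 zinc=1
After 15 (gather 5 rubber): arrow=3 barrel=2 flax=5 lantern=4 rubber=5 salt=5 zinc=1
After 16 (gather 5 flax): arrow=3 barrel=2 flax=10 lantern=4 rubber=5 salt=5 zinc=1

Answer: yes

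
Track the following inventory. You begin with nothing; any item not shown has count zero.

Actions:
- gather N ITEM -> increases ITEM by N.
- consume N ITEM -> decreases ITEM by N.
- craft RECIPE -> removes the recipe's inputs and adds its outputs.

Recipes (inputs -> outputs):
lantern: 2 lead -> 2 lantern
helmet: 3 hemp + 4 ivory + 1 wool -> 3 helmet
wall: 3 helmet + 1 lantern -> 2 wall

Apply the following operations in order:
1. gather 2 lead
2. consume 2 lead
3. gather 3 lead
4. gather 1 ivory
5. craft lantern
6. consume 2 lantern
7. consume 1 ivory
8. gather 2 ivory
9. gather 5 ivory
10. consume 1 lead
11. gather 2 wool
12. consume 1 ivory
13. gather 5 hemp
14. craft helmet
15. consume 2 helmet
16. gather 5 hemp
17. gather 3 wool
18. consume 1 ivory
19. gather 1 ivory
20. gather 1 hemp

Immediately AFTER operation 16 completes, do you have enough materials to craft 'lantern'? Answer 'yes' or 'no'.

Answer: no

Derivation:
After 1 (gather 2 lead): lead=2
After 2 (consume 2 lead): (empty)
After 3 (gather 3 lead): lead=3
After 4 (gather 1 ivory): ivory=1 lead=3
After 5 (craft lantern): ivory=1 lantern=2 lead=1
After 6 (consume 2 lantern): ivory=1 lead=1
After 7 (consume 1 ivory): lead=1
After 8 (gather 2 ivory): ivory=2 lead=1
After 9 (gather 5 ivory): ivory=7 lead=1
After 10 (consume 1 lead): ivory=7
After 11 (gather 2 wool): ivory=7 wool=2
After 12 (consume 1 ivory): ivory=6 wool=2
After 13 (gather 5 hemp): hemp=5 ivory=6 wool=2
After 14 (craft helmet): helmet=3 hemp=2 ivory=2 wool=1
After 15 (consume 2 helmet): helmet=1 hemp=2 ivory=2 wool=1
After 16 (gather 5 hemp): helmet=1 hemp=7 ivory=2 wool=1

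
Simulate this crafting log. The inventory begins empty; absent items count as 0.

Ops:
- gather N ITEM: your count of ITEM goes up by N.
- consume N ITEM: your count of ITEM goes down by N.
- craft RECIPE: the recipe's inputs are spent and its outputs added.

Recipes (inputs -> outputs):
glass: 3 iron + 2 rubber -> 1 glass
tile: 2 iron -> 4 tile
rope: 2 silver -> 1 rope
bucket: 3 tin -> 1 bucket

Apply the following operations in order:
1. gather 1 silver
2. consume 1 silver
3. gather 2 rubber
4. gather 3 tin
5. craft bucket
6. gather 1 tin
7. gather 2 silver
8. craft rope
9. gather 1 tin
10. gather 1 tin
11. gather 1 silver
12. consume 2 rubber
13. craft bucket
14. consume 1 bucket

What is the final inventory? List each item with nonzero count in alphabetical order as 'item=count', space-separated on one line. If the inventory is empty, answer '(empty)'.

Answer: bucket=1 rope=1 silver=1

Derivation:
After 1 (gather 1 silver): silver=1
After 2 (consume 1 silver): (empty)
After 3 (gather 2 rubber): rubber=2
After 4 (gather 3 tin): rubber=2 tin=3
After 5 (craft bucket): bucket=1 rubber=2
After 6 (gather 1 tin): bucket=1 rubber=2 tin=1
After 7 (gather 2 silver): bucket=1 rubber=2 silver=2 tin=1
After 8 (craft rope): bucket=1 rope=1 rubber=2 tin=1
After 9 (gather 1 tin): bucket=1 rope=1 rubber=2 tin=2
After 10 (gather 1 tin): bucket=1 rope=1 rubber=2 tin=3
After 11 (gather 1 silver): bucket=1 rope=1 rubber=2 silver=1 tin=3
After 12 (consume 2 rubber): bucket=1 rope=1 silver=1 tin=3
After 13 (craft bucket): bucket=2 rope=1 silver=1
After 14 (consume 1 bucket): bucket=1 rope=1 silver=1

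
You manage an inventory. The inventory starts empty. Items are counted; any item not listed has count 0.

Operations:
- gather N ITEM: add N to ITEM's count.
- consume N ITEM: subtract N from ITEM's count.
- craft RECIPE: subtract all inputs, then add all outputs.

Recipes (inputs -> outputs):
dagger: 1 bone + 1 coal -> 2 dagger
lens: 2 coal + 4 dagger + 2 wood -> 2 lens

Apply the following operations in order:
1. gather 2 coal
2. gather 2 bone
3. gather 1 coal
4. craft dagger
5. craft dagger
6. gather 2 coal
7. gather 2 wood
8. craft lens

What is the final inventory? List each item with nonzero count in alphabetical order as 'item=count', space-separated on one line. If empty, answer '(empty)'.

After 1 (gather 2 coal): coal=2
After 2 (gather 2 bone): bone=2 coal=2
After 3 (gather 1 coal): bone=2 coal=3
After 4 (craft dagger): bone=1 coal=2 dagger=2
After 5 (craft dagger): coal=1 dagger=4
After 6 (gather 2 coal): coal=3 dagger=4
After 7 (gather 2 wood): coal=3 dagger=4 wood=2
After 8 (craft lens): coal=1 lens=2

Answer: coal=1 lens=2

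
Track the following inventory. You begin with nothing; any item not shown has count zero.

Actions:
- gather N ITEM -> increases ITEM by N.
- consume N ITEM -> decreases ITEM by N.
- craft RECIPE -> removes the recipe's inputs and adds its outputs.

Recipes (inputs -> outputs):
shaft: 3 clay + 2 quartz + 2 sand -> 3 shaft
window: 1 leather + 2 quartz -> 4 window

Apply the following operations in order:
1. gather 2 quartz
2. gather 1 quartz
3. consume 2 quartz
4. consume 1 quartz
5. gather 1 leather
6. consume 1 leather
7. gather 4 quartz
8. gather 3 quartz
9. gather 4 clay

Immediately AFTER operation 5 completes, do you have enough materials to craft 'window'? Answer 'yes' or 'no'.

Answer: no

Derivation:
After 1 (gather 2 quartz): quartz=2
After 2 (gather 1 quartz): quartz=3
After 3 (consume 2 quartz): quartz=1
After 4 (consume 1 quartz): (empty)
After 5 (gather 1 leather): leather=1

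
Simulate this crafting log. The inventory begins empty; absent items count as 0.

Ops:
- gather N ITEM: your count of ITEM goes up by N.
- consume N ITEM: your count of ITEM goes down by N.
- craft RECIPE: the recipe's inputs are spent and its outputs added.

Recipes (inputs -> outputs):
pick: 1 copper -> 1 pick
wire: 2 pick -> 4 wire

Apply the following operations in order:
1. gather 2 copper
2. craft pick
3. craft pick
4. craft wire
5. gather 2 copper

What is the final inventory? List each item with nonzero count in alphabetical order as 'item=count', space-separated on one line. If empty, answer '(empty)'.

Answer: copper=2 wire=4

Derivation:
After 1 (gather 2 copper): copper=2
After 2 (craft pick): copper=1 pick=1
After 3 (craft pick): pick=2
After 4 (craft wire): wire=4
After 5 (gather 2 copper): copper=2 wire=4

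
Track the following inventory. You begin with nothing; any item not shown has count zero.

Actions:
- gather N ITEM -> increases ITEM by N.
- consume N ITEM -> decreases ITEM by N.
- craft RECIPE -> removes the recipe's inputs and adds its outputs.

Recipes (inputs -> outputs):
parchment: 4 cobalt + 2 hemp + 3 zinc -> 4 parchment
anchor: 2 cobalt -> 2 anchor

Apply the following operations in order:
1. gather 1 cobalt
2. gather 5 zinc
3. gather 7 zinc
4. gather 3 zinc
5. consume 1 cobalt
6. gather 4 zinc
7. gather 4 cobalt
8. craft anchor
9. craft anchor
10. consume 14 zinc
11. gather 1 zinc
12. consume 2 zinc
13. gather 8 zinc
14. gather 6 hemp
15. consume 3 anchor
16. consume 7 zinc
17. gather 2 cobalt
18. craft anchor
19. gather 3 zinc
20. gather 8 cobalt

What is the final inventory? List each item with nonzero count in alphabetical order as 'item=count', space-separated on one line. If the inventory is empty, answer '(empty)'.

Answer: anchor=3 cobalt=8 hemp=6 zinc=8

Derivation:
After 1 (gather 1 cobalt): cobalt=1
After 2 (gather 5 zinc): cobalt=1 zinc=5
After 3 (gather 7 zinc): cobalt=1 zinc=12
After 4 (gather 3 zinc): cobalt=1 zinc=15
After 5 (consume 1 cobalt): zinc=15
After 6 (gather 4 zinc): zinc=19
After 7 (gather 4 cobalt): cobalt=4 zinc=19
After 8 (craft anchor): anchor=2 cobalt=2 zinc=19
After 9 (craft anchor): anchor=4 zinc=19
After 10 (consume 14 zinc): anchor=4 zinc=5
After 11 (gather 1 zinc): anchor=4 zinc=6
After 12 (consume 2 zinc): anchor=4 zinc=4
After 13 (gather 8 zinc): anchor=4 zinc=12
After 14 (gather 6 hemp): anchor=4 hemp=6 zinc=12
After 15 (consume 3 anchor): anchor=1 hemp=6 zinc=12
After 16 (consume 7 zinc): anchor=1 hemp=6 zinc=5
After 17 (gather 2 cobalt): anchor=1 cobalt=2 hemp=6 zinc=5
After 18 (craft anchor): anchor=3 hemp=6 zinc=5
After 19 (gather 3 zinc): anchor=3 hemp=6 zinc=8
After 20 (gather 8 cobalt): anchor=3 cobalt=8 hemp=6 zinc=8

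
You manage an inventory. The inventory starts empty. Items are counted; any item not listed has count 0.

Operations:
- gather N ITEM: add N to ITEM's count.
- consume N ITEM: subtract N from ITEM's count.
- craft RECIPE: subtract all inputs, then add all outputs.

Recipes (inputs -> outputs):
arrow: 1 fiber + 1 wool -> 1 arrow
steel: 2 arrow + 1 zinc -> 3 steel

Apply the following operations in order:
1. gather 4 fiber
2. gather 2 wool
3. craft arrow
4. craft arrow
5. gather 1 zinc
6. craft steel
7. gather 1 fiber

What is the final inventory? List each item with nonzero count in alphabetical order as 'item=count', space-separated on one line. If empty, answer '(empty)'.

Answer: fiber=3 steel=3

Derivation:
After 1 (gather 4 fiber): fiber=4
After 2 (gather 2 wool): fiber=4 wool=2
After 3 (craft arrow): arrow=1 fiber=3 wool=1
After 4 (craft arrow): arrow=2 fiber=2
After 5 (gather 1 zinc): arrow=2 fiber=2 zinc=1
After 6 (craft steel): fiber=2 steel=3
After 7 (gather 1 fiber): fiber=3 steel=3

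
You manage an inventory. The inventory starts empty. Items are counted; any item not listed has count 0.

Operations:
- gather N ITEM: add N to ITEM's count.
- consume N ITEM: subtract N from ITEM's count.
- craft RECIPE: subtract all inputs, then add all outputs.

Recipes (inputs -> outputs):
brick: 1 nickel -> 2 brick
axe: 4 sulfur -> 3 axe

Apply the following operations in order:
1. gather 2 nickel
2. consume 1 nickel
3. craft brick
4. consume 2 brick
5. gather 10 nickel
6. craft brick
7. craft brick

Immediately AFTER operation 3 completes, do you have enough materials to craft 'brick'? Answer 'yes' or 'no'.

Answer: no

Derivation:
After 1 (gather 2 nickel): nickel=2
After 2 (consume 1 nickel): nickel=1
After 3 (craft brick): brick=2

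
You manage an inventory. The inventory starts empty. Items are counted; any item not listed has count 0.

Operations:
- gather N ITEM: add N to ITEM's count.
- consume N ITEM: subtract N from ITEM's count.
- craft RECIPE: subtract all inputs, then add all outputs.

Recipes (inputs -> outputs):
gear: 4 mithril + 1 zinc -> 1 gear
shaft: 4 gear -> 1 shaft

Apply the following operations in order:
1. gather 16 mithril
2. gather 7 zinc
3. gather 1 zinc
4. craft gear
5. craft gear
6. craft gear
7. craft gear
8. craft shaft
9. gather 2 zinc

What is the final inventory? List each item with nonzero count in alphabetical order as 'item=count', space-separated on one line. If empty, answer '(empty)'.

After 1 (gather 16 mithril): mithril=16
After 2 (gather 7 zinc): mithril=16 zinc=7
After 3 (gather 1 zinc): mithril=16 zinc=8
After 4 (craft gear): gear=1 mithril=12 zinc=7
After 5 (craft gear): gear=2 mithril=8 zinc=6
After 6 (craft gear): gear=3 mithril=4 zinc=5
After 7 (craft gear): gear=4 zinc=4
After 8 (craft shaft): shaft=1 zinc=4
After 9 (gather 2 zinc): shaft=1 zinc=6

Answer: shaft=1 zinc=6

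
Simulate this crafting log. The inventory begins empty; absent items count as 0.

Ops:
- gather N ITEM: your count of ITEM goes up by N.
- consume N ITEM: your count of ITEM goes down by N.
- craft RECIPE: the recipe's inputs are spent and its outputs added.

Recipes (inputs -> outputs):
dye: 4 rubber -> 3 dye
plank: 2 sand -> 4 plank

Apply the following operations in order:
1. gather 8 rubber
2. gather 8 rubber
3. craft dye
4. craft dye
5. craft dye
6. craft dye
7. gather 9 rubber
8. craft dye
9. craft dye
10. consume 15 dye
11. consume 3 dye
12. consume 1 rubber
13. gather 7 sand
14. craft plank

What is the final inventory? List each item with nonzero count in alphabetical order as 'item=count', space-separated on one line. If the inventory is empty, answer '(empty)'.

Answer: plank=4 sand=5

Derivation:
After 1 (gather 8 rubber): rubber=8
After 2 (gather 8 rubber): rubber=16
After 3 (craft dye): dye=3 rubber=12
After 4 (craft dye): dye=6 rubber=8
After 5 (craft dye): dye=9 rubber=4
After 6 (craft dye): dye=12
After 7 (gather 9 rubber): dye=12 rubber=9
After 8 (craft dye): dye=15 rubber=5
After 9 (craft dye): dye=18 rubber=1
After 10 (consume 15 dye): dye=3 rubber=1
After 11 (consume 3 dye): rubber=1
After 12 (consume 1 rubber): (empty)
After 13 (gather 7 sand): sand=7
After 14 (craft plank): plank=4 sand=5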